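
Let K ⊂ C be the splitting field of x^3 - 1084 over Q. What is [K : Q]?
[K : Q] = 6

The roots of x^3 - 1084 are ∛1084, ω∛1084, ω^2∛1084 where ω = e^(2πi/3) is a primitive cube root of unity, so K = Q(∛1084, ω). Now [Q(∛1084):Q] = 3 (since 1084 is not a perfect cube, x^3 - 1084 is irreducible) and [Q(ω):Q] = 2. Both 2 and 3 divide [K:Q], and [K:Q] ≤ 3·2 = 6, so [K:Q] = 6. (Equivalently: Q(∛1084) ⊂ R but ω ∉ R, so [K : Q(∛1084)] = 2.)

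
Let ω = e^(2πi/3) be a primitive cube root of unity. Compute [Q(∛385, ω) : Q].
[Q(∛385, ω) : Q] = 6

[Q(∛385):Q] = 3 (min poly x^3 - 385, irreducible since 385 is not a perfect cube). [Q(ω):Q] = 2 (min poly x^2 + x + 1). Since Q(∛385) ⊂ R and ω ∉ R, we have ω ∉ Q(∛385), so x^2 + x + 1 remains irreducible over Q(∛385) and [Q(∛385, ω) : Q(∛385)] = 2. By the tower law, [Q(∛385, ω) : Q] = 3 · 2 = 6. (In fact Q(∛385, ω) is the splitting field of x^3 - 385 over Q.)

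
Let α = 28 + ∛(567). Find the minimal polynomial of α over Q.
m_α(x) = x^3 - 84x^2 + 2352x - 22519

Set β = α - 28 = ∛(567), so β^3 = 567. Then (α - 28)^3 - 567 = 0, i.e. α is a root of g(x) = (x - 28)^3 - 567 = x^3 - 84x^2 + 2352x - 22519. Since g(x) = h(x - 28) where h(x) = x^3 - 567, and h is irreducible over Q (because 567 is not a perfect cube, so h has no rational root, and a monic cubic with no rational root is irreducible), g is also irreducible (irreducibility is preserved under the substitution x → x - 28). Hence m_α(x) = x^3 - 84x^2 + 2352x - 22519.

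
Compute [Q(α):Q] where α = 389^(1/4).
[Q(α):Q] = 4

α is a root of x^4 - 389. By Eisenstein's criterion at the prime p = 389 (which divides the constant term 389 but p^2 = 151321 does not, since 389 is squarefree), x^4 - 389 is irreducible over Q. Hence [Q(α):Q] = 4.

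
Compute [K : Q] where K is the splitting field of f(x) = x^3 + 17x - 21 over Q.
[K : Q] = 6

By the rational root test, any rational root of the monic integer polynomial f(x) = x^3 + 17x - 21 must be an integer dividing the constant term -21, i.e. one of ±{1, 3, 7, 21}. Evaluating: f(1) = -3, f(-1) = -39, f(3) = 57, f(-3) = -99, f(7) = 441, f(-7) = -483, f(21) = 9597, f(-21) = -9639; none is 0, so f has no rational root and is therefore irreducible over Q (a cubic with no linear factor over a field is irreducible). For an irreducible cubic, the Galois group is A_3 or S_3 according as the discriminant disc(f) = -4a^3 - 27b^2 = -4·(17)^3 - 27·(-21)^2 = -31559 is or is not a square in Q. Here disc(f) = -31559 is not a perfect square in Q, so the Galois group of f over Q is not contained in A_3 and must be all of S_3. The splitting field has degree |S_3| = 6 over Q, so [K : Q] = 6.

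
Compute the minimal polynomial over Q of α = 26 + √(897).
m_α(x) = x^2 - 52x - 221

From α - 26 = √(897), squaring gives (α - 26)^2 = 897, i.e. α^2 - 52α + 676 = 897, so α^2 - 52α - 221 = 0. The discriminant of x^2 - 52x - 221 is (-52)^2 - 4·(-221) = 2704 + 884 = 3588, and 4·(897) is not a perfect square in Q since 897 is squarefree and ≠ 1. Hence x^2 - 52x - 221 is irreducible over Q and is the minimal polynomial of α.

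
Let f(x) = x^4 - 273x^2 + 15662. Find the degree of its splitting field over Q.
[K : Q] = 4

Solving the quadratic in x^2: x^2 = (273 ± √(273^2 - 4·15662))/2 = (273 ± √11881)/2 = (273 ± 109)/2, giving x^2 = 82 or x^2 = 191. So f(x) = (x^2 - 82)(x^2 - 191) and the roots of f are ±√82, ±√191. Hence the splitting field is K = Q(√82, √191). Since 82 and 191 are distinct squarefree integers > 1, their product 15662 is not a perfect square, so √191 ∉ Q(√82). By the tower law [K:Q] = [Q(√82,√191):Q(√82)] · [Q(√82):Q] = 2 · 2 = 4.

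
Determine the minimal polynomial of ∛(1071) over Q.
m_α(x) = x^3 - 1071

α satisfies α^3 = 1071, so x^3 - 1071 annihilates α. By the rational root test, a rational root p/q (in lowest terms) of x^3 - 1071 would satisfy p^3 = 1071 q^3, forcing q = 1 and p^3 = 1071; but 1071 is not a perfect cube, contradiction. A monic cubic over Q with no rational root is irreducible (any nontrivial factorization would include a linear factor). Hence x^3 - 1071 is the minimal polynomial of α, and in particular [Q(α):Q] = 3.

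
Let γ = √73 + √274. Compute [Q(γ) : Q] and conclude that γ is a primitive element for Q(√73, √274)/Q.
[Q(γ) : Q] = 4 (equivalently, Q(γ) = Q(√73, √274))

Obviously Q(γ) ⊆ Q(√73, √274), and [Q(√73, √274):Q] = 4 (since 73, 274 are distinct squarefree integers > 1 with 20002 not a perfect square). To show equality we compute the minimal polynomial of γ. From γ = √73 + √274: γ^2 = 73 + 2√(20002) + 274 = 347 + 2√(20002), so γ^2 - 347 = 2√(20002); squaring, (γ^2 - 347)^2 = 4·20002, i.e. γ^4 - 694γ^2 + 120409 - 80008 = 0, i.e. γ^4 - 694γ^2 + 40401 = 0. So γ is a root of x^4 - 694x^2 + 40401. This polynomial is irreducible over Q: it has no rational root (each ±√73 ± √274 is irrational), and any factorization into two quadratics over Q would force √(20002) ∈ Q (pairing opposite roots) or √73, √274 ∈ Q (other pairings), all impossible. Hence [Q(γ):Q] = 4 = [Q(√73, √274):Q], so Q(γ) = Q(√73, √274).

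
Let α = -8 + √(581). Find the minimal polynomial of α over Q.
m_α(x) = x^2 + 16x - 517

From α + 8 = √(581), squaring gives (α + 8)^2 = 581, i.e. α^2 + 16α + 64 = 581, so α^2 + 16α - 517 = 0. The discriminant of x^2 + 16x - 517 is (16)^2 - 4·(-517) = 256 + 2068 = 2324, and 4·(581) is not a perfect square in Q since 581 is squarefree and ≠ 1. Hence x^2 + 16x - 517 is irreducible over Q and is the minimal polynomial of α.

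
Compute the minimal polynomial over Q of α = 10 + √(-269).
m_α(x) = x^2 - 20x + 369

From α - 10 = √(-269), squaring gives (α - 10)^2 = -269, i.e. α^2 - 20α + 100 = -269, so α^2 - 20α + 369 = 0. The discriminant of x^2 - 20x + 369 is (-20)^2 - 4·(369) = 400 - 1476 = -1076, and 4·(-269) is not a perfect square in Q since -269 is squarefree and ≠ 1. Hence x^2 - 20x + 369 is irreducible over Q and is the minimal polynomial of α.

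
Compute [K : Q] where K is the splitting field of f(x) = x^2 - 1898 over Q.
[K : Q] = 2

f(x) = x^2 - 1898 factors as (x - √1898)(x + √1898). The splitting field is K = Q(√1898). Since 1898 is squarefree and > 1, it is not a perfect square, so x^2 - 1898 is irreducible over Q and [Q(√1898) : Q] = 2. Hence [K : Q] = 2.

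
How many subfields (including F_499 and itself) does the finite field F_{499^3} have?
F_{499^3} has 2 subfields

The subfields of F_{p^n} are exactly the fields F_{p^d} for d | n (each is the fixed field of the unique index-d subgroup of Gal(F_{p^n}/F_p) ≅ Z/nZ). The divisors of n = 3 are {1, 3}, giving 2 subfields: F_{499^1}, F_{499^3}.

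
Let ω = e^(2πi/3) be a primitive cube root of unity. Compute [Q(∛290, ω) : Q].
[Q(∛290, ω) : Q] = 6

[Q(∛290):Q] = 3 (min poly x^3 - 290, irreducible since 290 is not a perfect cube). [Q(ω):Q] = 2 (min poly x^2 + x + 1). Since Q(∛290) ⊂ R and ω ∉ R, we have ω ∉ Q(∛290), so x^2 + x + 1 remains irreducible over Q(∛290) and [Q(∛290, ω) : Q(∛290)] = 2. By the tower law, [Q(∛290, ω) : Q] = 3 · 2 = 6. (In fact Q(∛290, ω) is the splitting field of x^3 - 290 over Q.)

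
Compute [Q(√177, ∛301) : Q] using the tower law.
[Q(√177, ∛301) : Q] = 6

Let L = Q(√177, ∛301). Since Q(√177) ⊂ L and [Q(√177):Q] = 2, the tower law gives 2 | [L:Q]. Likewise Q(∛301) ⊂ L with [Q(∛301):Q] = 3 (because 301 is not a perfect cube), so 3 | [L:Q]. As gcd(2,3) = 1, [L:Q] is divisible by 6. Conversely L is generated over Q by √177 and ∛301, so [L:Q] ≤ 2·3 = 6. Therefore [Q(√177, ∛301) : Q] = 6.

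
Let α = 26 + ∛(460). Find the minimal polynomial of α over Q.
m_α(x) = x^3 - 78x^2 + 2028x - 18036

Set β = α - 26 = ∛(460), so β^3 = 460. Then (α - 26)^3 - 460 = 0, i.e. α is a root of g(x) = (x - 26)^3 - 460 = x^3 - 78x^2 + 2028x - 18036. Since g(x) = h(x - 26) where h(x) = x^3 - 460, and h is irreducible over Q (because 460 is not a perfect cube, so h has no rational root, and a monic cubic with no rational root is irreducible), g is also irreducible (irreducibility is preserved under the substitution x → x - 26). Hence m_α(x) = x^3 - 78x^2 + 2028x - 18036.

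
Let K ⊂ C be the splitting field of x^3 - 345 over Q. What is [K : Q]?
[K : Q] = 6

The roots of x^3 - 345 are ∛345, ω∛345, ω^2∛345 where ω = e^(2πi/3) is a primitive cube root of unity, so K = Q(∛345, ω). Now [Q(∛345):Q] = 3 (since 345 is not a perfect cube, x^3 - 345 is irreducible) and [Q(ω):Q] = 2. Both 2 and 3 divide [K:Q], and [K:Q] ≤ 3·2 = 6, so [K:Q] = 6. (Equivalently: Q(∛345) ⊂ R but ω ∉ R, so [K : Q(∛345)] = 2.)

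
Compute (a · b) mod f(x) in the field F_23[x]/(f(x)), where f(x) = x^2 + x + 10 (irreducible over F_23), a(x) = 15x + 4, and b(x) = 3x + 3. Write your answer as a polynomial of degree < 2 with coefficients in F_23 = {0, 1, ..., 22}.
a · b ≡ 12x + 22 (mod f(x))

Multiply in F_23[x]: a(x)·b(x) = (15x + 4)·(3x + 3) = 22x^2 + 11x + 12. This has degree ≥ 2, so divide by f(x) over F_23: 22x^2 + 11x + 12 = (22)·(x^2 + x + 10) + (12x + 22). Hence a·b ≡ 12x + 22 (mod f). (F_23[x]/(f) is a field with 23^2 = 529 elements since f is irreducible of degree 2.)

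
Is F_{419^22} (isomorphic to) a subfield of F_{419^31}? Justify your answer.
No: F_{419^22} is not a subfield of F_{419^31}

F_{p^m} embeds in F_{p^n} iff m | n. Here 22 ∤ 31 (since 31 = 1·22 + 9 with remainder 9 ≠ 0), so F_{419^22} is not a subfield of F_{419^31}. Equivalently: if it were, the tower law would give 22 = [F_{419^22}:F_419] dividing [F_{419^31}:F_419] = 31, contradiction.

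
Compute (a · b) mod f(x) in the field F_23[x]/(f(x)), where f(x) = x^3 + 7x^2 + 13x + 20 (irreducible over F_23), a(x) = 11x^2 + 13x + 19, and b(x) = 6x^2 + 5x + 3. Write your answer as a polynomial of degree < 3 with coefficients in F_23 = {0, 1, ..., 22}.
a · b ≡ x^2 + 9x + 13 (mod f(x))

Multiply in F_23[x]: a(x)·b(x) = (11x^2 + 13x + 19)·(6x^2 + 5x + 3) = 20x^4 + 18x^3 + 5x^2 + 19x + 11. This has degree ≥ 3, so divide by f(x) over F_23: 20x^4 + 18x^3 + 5x^2 + 19x + 11 = (20x + 16)·(x^3 + 7x^2 + 13x + 20) + (x^2 + 9x + 13). Hence a·b ≡ x^2 + 9x + 13 (mod f). (F_23[x]/(f) is a field with 23^3 = 12167 elements since f is irreducible of degree 3.)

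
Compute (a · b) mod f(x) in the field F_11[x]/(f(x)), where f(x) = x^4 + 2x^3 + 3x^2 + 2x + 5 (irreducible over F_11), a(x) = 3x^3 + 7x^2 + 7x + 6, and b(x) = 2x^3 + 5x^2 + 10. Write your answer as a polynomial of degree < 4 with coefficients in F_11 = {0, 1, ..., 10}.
a · b ≡ 9x^3 + x^2 + 2x + 9 (mod f(x))

Multiply in F_11[x]: a(x)·b(x) = (3x^3 + 7x^2 + 7x + 6)·(2x^3 + 5x^2 + 10) = 6x^6 + 7x^5 + 5x^4 + x^2 + 4x + 5. This has degree ≥ 4, so divide by f(x) over F_11: 6x^6 + 7x^5 + 5x^4 + x^2 + 4x + 5 = (6x^2 + 6x + 8)·(x^4 + 2x^3 + 3x^2 + 2x + 5) + (9x^3 + x^2 + 2x + 9). Hence a·b ≡ 9x^3 + x^2 + 2x + 9 (mod f). (F_11[x]/(f) is a field with 11^4 = 14641 elements since f is irreducible of degree 4.)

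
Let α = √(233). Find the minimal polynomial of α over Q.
m_α(x) = x^2 - 233

α satisfies α^2 - 233 = 0, so x^2 - 233 annihilates α. Since d = 233 is squarefree and ≠ 1, it is not a perfect square in Q, so x^2 - 233 has no rational root and is therefore irreducible over Q (a degree-2 polynomial over a field is irreducible iff it has no root). Hence m_α(x) = x^2 - 233.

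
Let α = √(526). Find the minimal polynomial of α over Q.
m_α(x) = x^2 - 526

α satisfies α^2 - 526 = 0, so x^2 - 526 annihilates α. Since d = 526 is squarefree and ≠ 1, it is not a perfect square in Q, so x^2 - 526 has no rational root and is therefore irreducible over Q (a degree-2 polynomial over a field is irreducible iff it has no root). Hence m_α(x) = x^2 - 526.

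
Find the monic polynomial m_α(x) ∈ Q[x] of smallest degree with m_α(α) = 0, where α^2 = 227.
m_α(x) = x^2 - 227

α satisfies α^2 - 227 = 0, so x^2 - 227 annihilates α. Since d = 227 is squarefree and ≠ 1, it is not a perfect square in Q, so x^2 - 227 has no rational root and is therefore irreducible over Q (a degree-2 polynomial over a field is irreducible iff it has no root). Hence m_α(x) = x^2 - 227.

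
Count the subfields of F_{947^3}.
F_{947^3} has 2 subfields

The subfields of F_{p^n} are exactly the fields F_{p^d} for d | n (each is the fixed field of the unique index-d subgroup of Gal(F_{p^n}/F_p) ≅ Z/nZ). The divisors of n = 3 are {1, 3}, giving 2 subfields: F_{947^1}, F_{947^3}.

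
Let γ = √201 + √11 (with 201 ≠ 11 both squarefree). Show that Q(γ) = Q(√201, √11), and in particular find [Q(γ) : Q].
[Q(γ) : Q] = 4 (equivalently, Q(γ) = Q(√201, √11))

Obviously Q(γ) ⊆ Q(√201, √11), and [Q(√201, √11):Q] = 4 (since 201, 11 are distinct squarefree integers > 1 with 2211 not a perfect square). To show equality we compute the minimal polynomial of γ. From γ = √201 + √11: γ^2 = 201 + 2√(2211) + 11 = 212 + 2√(2211), so γ^2 - 212 = 2√(2211); squaring, (γ^2 - 212)^2 = 4·2211, i.e. γ^4 - 424γ^2 + 44944 - 8844 = 0, i.e. γ^4 - 424γ^2 + 36100 = 0. So γ is a root of x^4 - 424x^2 + 36100. This polynomial is irreducible over Q: it has no rational root (each ±√201 ± √11 is irrational), and any factorization into two quadratics over Q would force √(2211) ∈ Q (pairing opposite roots) or √201, √11 ∈ Q (other pairings), all impossible. Hence [Q(γ):Q] = 4 = [Q(√201, √11):Q], so Q(γ) = Q(√201, √11).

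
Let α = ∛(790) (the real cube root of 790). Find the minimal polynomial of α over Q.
m_α(x) = x^3 - 790

α satisfies α^3 = 790, so x^3 - 790 annihilates α. By the rational root test, a rational root p/q (in lowest terms) of x^3 - 790 would satisfy p^3 = 790 q^3, forcing q = 1 and p^3 = 790; but 790 is not a perfect cube, contradiction. A monic cubic over Q with no rational root is irreducible (any nontrivial factorization would include a linear factor). Hence x^3 - 790 is the minimal polynomial of α, and in particular [Q(α):Q] = 3.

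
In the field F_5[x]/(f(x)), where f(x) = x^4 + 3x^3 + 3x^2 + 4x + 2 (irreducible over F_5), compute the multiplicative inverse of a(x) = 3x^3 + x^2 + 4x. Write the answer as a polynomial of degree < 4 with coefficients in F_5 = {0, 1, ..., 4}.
a(x)^(-1) ≡ x^3 + 3x^2 + 4x (mod f(x))

Since f is irreducible over F_5, F_5[x]/(f) is a field and a(x) ≠ 0 has an inverse. Apply the extended Euclidean algorithm to f(x) and a(x) in F_5[x]: f(x) = (2x + 2)·a(x) + (3x^2 + x + 2);  a(x) = (x)·(3x^2 + x + 2) + (2x);  (3x^2 + x + 2) = (4x + 3)·(2x) + (2). The last nonzero remainder is the constant 2 = gcd(f, a) in F_5. Back-substituting through the division chain expresses 2 = s(x)·a(x) + t(x)·f(x) with s(x) ≡ 2x^3 + x^2 + 3x (mod f), so (2x^3 + x^2 + 3x)·a(x) ≡ 2 (mod f). Multiplying by 2^(-1) ≡ 3 in F_5 gives a(x)^(-1) ≡ 3·(2x^3 + x^2 + 3x) ≡ x^3 + 3x^2 + 4x (mod f). Check: (3x^3 + x^2 + 4x)·(x^3 + 3x^2 + 4x) = 3x^6 + 4x^4 + x^3 + x^2 ≡ 1 (mod x^4 + 3x^3 + 3x^2 + 4x + 2).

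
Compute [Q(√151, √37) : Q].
[Q(√151, √37) : Q] = 4

[Q(√151):Q] = 2 (min poly x^2 - 151, irreducible since 151 is squarefree > 1). For the top step, suppose √37 ∈ Q(√151), say √37 = c + d√151 with c, d ∈ Q. Squaring: 37 = c^2 + 151d^2 + 2cd√151. Since √151 ∉ Q this forces 2cd = 0. If d = 0 then √37 = c ∈ Q, contradicting 37 squarefree > 1. If c = 0 then 37 = 151d^2, so 151·37 = (151d)^2 is a perfect square in Q — but 151·37 = 5587 is not a perfect square (since 151 and 37 are distinct squarefree integers). Contradiction. Hence √37 ∉ Q(√151), so x^2 - 37 stays irreducible over Q(√151) and [Q(√151, √37) : Q(√151)] = 2. By the tower law, [Q(√151, √37) : Q] = 2 · 2 = 4.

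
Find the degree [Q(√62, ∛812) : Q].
[Q(√62, ∛812) : Q] = 6

Let L = Q(√62, ∛812). Since Q(√62) ⊂ L and [Q(√62):Q] = 2, the tower law gives 2 | [L:Q]. Likewise Q(∛812) ⊂ L with [Q(∛812):Q] = 3 (because 812 is not a perfect cube), so 3 | [L:Q]. As gcd(2,3) = 1, [L:Q] is divisible by 6. Conversely L is generated over Q by √62 and ∛812, so [L:Q] ≤ 2·3 = 6. Therefore [Q(√62, ∛812) : Q] = 6.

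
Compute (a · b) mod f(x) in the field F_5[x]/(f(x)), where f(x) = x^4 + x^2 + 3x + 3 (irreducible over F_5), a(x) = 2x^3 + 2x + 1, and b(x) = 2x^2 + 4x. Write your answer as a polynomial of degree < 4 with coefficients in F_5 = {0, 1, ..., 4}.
a · b ≡ 3x + 1 (mod f(x))

Multiply in F_5[x]: a(x)·b(x) = (2x^3 + 2x + 1)·(2x^2 + 4x) = 4x^5 + 3x^4 + 4x^3 + 4x. This has degree ≥ 4, so divide by f(x) over F_5: 4x^5 + 3x^4 + 4x^3 + 4x = (4x + 3)·(x^4 + x^2 + 3x + 3) + (3x + 1). Hence a·b ≡ 3x + 1 (mod f). (F_5[x]/(f) is a field with 5^4 = 625 elements since f is irreducible of degree 4.)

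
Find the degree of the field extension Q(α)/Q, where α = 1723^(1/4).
[Q(α):Q] = 4

α is a root of x^4 - 1723. By Eisenstein's criterion at the prime p = 1723 (which divides the constant term 1723 but p^2 = 2968729 does not, since 1723 is squarefree), x^4 - 1723 is irreducible over Q. Hence [Q(α):Q] = 4.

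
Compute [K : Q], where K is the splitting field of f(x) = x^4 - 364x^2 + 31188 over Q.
[K : Q] = 4

Solving the quadratic in x^2: x^2 = (364 ± √(364^2 - 4·31188))/2 = (364 ± √7744)/2 = (364 ± 88)/2, giving x^2 = 226 or x^2 = 138. So f(x) = (x^2 - 226)(x^2 - 138) and the roots of f are ±√226, ±√138. Hence the splitting field is K = Q(√226, √138). Since 226 and 138 are distinct squarefree integers > 1, their product 31188 is not a perfect square, so √138 ∉ Q(√226). By the tower law [K:Q] = [Q(√226,√138):Q(√226)] · [Q(√226):Q] = 2 · 2 = 4.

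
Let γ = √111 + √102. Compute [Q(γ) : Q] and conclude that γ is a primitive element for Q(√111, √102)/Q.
[Q(γ) : Q] = 4 (equivalently, Q(γ) = Q(√111, √102))

Obviously Q(γ) ⊆ Q(√111, √102), and [Q(√111, √102):Q] = 4 (since 111, 102 are distinct squarefree integers > 1 with 11322 not a perfect square). To show equality we compute the minimal polynomial of γ. From γ = √111 + √102: γ^2 = 111 + 2√(11322) + 102 = 213 + 2√(11322), so γ^2 - 213 = 2√(11322); squaring, (γ^2 - 213)^2 = 4·11322, i.e. γ^4 - 426γ^2 + 45369 - 45288 = 0, i.e. γ^4 - 426γ^2 + 81 = 0. So γ is a root of x^4 - 426x^2 + 81. This polynomial is irreducible over Q: it has no rational root (each ±√111 ± √102 is irrational), and any factorization into two quadratics over Q would force √(11322) ∈ Q (pairing opposite roots) or √111, √102 ∈ Q (other pairings), all impossible. Hence [Q(γ):Q] = 4 = [Q(√111, √102):Q], so Q(γ) = Q(√111, √102).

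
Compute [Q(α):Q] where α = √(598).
[Q(α):Q] = 2

[Q(α):Q] equals the degree of the minimal polynomial of α. Here α^2 = 598 and x^2 - 598 is irreducible (d = 598 is squarefree, ≠ 1, hence not a square), so deg(m_α) = 2. Thus [Q(α):Q] = 2.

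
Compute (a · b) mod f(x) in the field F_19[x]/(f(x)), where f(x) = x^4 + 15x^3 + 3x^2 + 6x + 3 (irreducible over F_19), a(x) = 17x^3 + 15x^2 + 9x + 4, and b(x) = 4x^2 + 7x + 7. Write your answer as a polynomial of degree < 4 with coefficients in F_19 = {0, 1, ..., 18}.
a · b ≡ 17x^3 + 12x + 5 (mod f(x))

Multiply in F_19[x]: a(x)·b(x) = (17x^3 + 15x^2 + 9x + 4)·(4x^2 + 7x + 7) = 11x^5 + 8x^4 + 13x^3 + 13x^2 + 15x + 9. This has degree ≥ 4, so divide by f(x) over F_19: 11x^5 + 8x^4 + 13x^3 + 13x^2 + 15x + 9 = (11x + 14)·(x^4 + 15x^3 + 3x^2 + 6x + 3) + (17x^3 + 12x + 5). Hence a·b ≡ 17x^3 + 12x + 5 (mod f). (F_19[x]/(f) is a field with 19^4 = 130321 elements since f is irreducible of degree 4.)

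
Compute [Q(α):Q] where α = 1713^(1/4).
[Q(α):Q] = 4

α is a root of x^4 - 1713. By Eisenstein's criterion at the prime p = 3 (which divides the constant term 1713 but p^2 = 9 does not, since 1713 is squarefree), x^4 - 1713 is irreducible over Q. Hence [Q(α):Q] = 4.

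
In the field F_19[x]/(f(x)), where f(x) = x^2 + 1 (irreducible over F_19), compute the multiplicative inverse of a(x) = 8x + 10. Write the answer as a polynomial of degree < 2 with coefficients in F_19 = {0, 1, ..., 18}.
a(x)^(-1) ≡ 12x + 4 (mod f(x))

Since f is irreducible over F_19, F_19[x]/(f) is a field and a(x) ≠ 0 has an inverse. Apply the extended Euclidean algorithm to f(x) and a(x) in F_19[x]: f(x) = (12x + 4)·a(x) + (18). The last nonzero remainder is the constant 18 = gcd(f, a) in F_19. Back-substituting through the division chain expresses 18 = s(x)·a(x) + t(x)·f(x) with s(x) ≡ 7x + 15 (mod f), so (7x + 15)·a(x) ≡ 18 (mod f). Multiplying by 18^(-1) ≡ 18 in F_19 gives a(x)^(-1) ≡ 18·(7x + 15) ≡ 12x + 4 (mod f). Check: (8x + 10)·(12x + 4) = x^2 + 2 ≡ 1 (mod x^2 + 1).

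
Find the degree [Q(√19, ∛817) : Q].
[Q(√19, ∛817) : Q] = 6

Let L = Q(√19, ∛817). Since Q(√19) ⊂ L and [Q(√19):Q] = 2, the tower law gives 2 | [L:Q]. Likewise Q(∛817) ⊂ L with [Q(∛817):Q] = 3 (because 817 is not a perfect cube), so 3 | [L:Q]. As gcd(2,3) = 1, [L:Q] is divisible by 6. Conversely L is generated over Q by √19 and ∛817, so [L:Q] ≤ 2·3 = 6. Therefore [Q(√19, ∛817) : Q] = 6.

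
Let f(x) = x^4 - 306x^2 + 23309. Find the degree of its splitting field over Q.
[K : Q] = 4

Solving the quadratic in x^2: x^2 = (306 ± √(306^2 - 4·23309))/2 = (306 ± √400)/2 = (306 ± 20)/2, giving x^2 = 163 or x^2 = 143. So f(x) = (x^2 - 163)(x^2 - 143) and the roots of f are ±√163, ±√143. Hence the splitting field is K = Q(√163, √143). Since 163 and 143 are distinct squarefree integers > 1, their product 23309 is not a perfect square, so √143 ∉ Q(√163). By the tower law [K:Q] = [Q(√163,√143):Q(√163)] · [Q(√163):Q] = 2 · 2 = 4.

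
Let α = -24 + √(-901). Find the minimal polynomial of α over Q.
m_α(x) = x^2 + 48x + 1477

From α + 24 = √(-901), squaring gives (α + 24)^2 = -901, i.e. α^2 + 48α + 576 = -901, so α^2 + 48α + 1477 = 0. The discriminant of x^2 + 48x + 1477 is (48)^2 - 4·(1477) = 2304 - 5908 = -3604, and 4·(-901) is not a perfect square in Q since -901 is squarefree and ≠ 1. Hence x^2 + 48x + 1477 is irreducible over Q and is the minimal polynomial of α.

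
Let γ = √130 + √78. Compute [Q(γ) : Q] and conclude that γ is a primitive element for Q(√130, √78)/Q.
[Q(γ) : Q] = 4 (equivalently, Q(γ) = Q(√130, √78))

Obviously Q(γ) ⊆ Q(√130, √78), and [Q(√130, √78):Q] = 4 (since 130, 78 are distinct squarefree integers > 1 with 10140 not a perfect square). To show equality we compute the minimal polynomial of γ. From γ = √130 + √78: γ^2 = 130 + 2√(10140) + 78 = 208 + 2√(10140), so γ^2 - 208 = 2√(10140); squaring, (γ^2 - 208)^2 = 4·10140, i.e. γ^4 - 416γ^2 + 43264 - 40560 = 0, i.e. γ^4 - 416γ^2 + 2704 = 0. So γ is a root of x^4 - 416x^2 + 2704. This polynomial is irreducible over Q: it has no rational root (each ±√130 ± √78 is irrational), and any factorization into two quadratics over Q would force √(10140) ∈ Q (pairing opposite roots) or √130, √78 ∈ Q (other pairings), all impossible. Hence [Q(γ):Q] = 4 = [Q(√130, √78):Q], so Q(γ) = Q(√130, √78).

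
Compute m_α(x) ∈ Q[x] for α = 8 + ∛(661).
m_α(x) = x^3 - 24x^2 + 192x - 1173

Set β = α - 8 = ∛(661), so β^3 = 661. Then (α - 8)^3 - 661 = 0, i.e. α is a root of g(x) = (x - 8)^3 - 661 = x^3 - 24x^2 + 192x - 1173. Since g(x) = h(x - 8) where h(x) = x^3 - 661, and h is irreducible over Q (because 661 is not a perfect cube, so h has no rational root, and a monic cubic with no rational root is irreducible), g is also irreducible (irreducibility is preserved under the substitution x → x - 8). Hence m_α(x) = x^3 - 24x^2 + 192x - 1173.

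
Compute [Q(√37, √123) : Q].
[Q(√37, √123) : Q] = 4

[Q(√37):Q] = 2 (min poly x^2 - 37, irreducible since 37 is squarefree > 1). For the top step, suppose √123 ∈ Q(√37), say √123 = c + d√37 with c, d ∈ Q. Squaring: 123 = c^2 + 37d^2 + 2cd√37. Since √37 ∉ Q this forces 2cd = 0. If d = 0 then √123 = c ∈ Q, contradicting 123 squarefree > 1. If c = 0 then 123 = 37d^2, so 37·123 = (37d)^2 is a perfect square in Q — but 37·123 = 4551 is not a perfect square (since 37 and 123 are distinct squarefree integers). Contradiction. Hence √123 ∉ Q(√37), so x^2 - 123 stays irreducible over Q(√37) and [Q(√37, √123) : Q(√37)] = 2. By the tower law, [Q(√37, √123) : Q] = 2 · 2 = 4.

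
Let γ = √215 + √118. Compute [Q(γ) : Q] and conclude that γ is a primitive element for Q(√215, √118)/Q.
[Q(γ) : Q] = 4 (equivalently, Q(γ) = Q(√215, √118))

Obviously Q(γ) ⊆ Q(√215, √118), and [Q(√215, √118):Q] = 4 (since 215, 118 are distinct squarefree integers > 1 with 25370 not a perfect square). To show equality we compute the minimal polynomial of γ. From γ = √215 + √118: γ^2 = 215 + 2√(25370) + 118 = 333 + 2√(25370), so γ^2 - 333 = 2√(25370); squaring, (γ^2 - 333)^2 = 4·25370, i.e. γ^4 - 666γ^2 + 110889 - 101480 = 0, i.e. γ^4 - 666γ^2 + 9409 = 0. So γ is a root of x^4 - 666x^2 + 9409. This polynomial is irreducible over Q: it has no rational root (each ±√215 ± √118 is irrational), and any factorization into two quadratics over Q would force √(25370) ∈ Q (pairing opposite roots) or √215, √118 ∈ Q (other pairings), all impossible. Hence [Q(γ):Q] = 4 = [Q(√215, √118):Q], so Q(γ) = Q(√215, √118).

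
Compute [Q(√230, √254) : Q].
[Q(√230, √254) : Q] = 4

[Q(√230):Q] = 2 (min poly x^2 - 230, irreducible since 230 is squarefree > 1). For the top step, suppose √254 ∈ Q(√230), say √254 = c + d√230 with c, d ∈ Q. Squaring: 254 = c^2 + 230d^2 + 2cd√230. Since √230 ∉ Q this forces 2cd = 0. If d = 0 then √254 = c ∈ Q, contradicting 254 squarefree > 1. If c = 0 then 254 = 230d^2, so 230·254 = (230d)^2 is a perfect square in Q — but 230·254 = 58420 is not a perfect square (since 230 and 254 are distinct squarefree integers). Contradiction. Hence √254 ∉ Q(√230), so x^2 - 254 stays irreducible over Q(√230) and [Q(√230, √254) : Q(√230)] = 2. By the tower law, [Q(√230, √254) : Q] = 2 · 2 = 4.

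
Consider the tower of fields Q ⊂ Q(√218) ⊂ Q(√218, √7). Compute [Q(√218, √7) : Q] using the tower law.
[Q(√218, √7) : Q] = 4

[Q(√218):Q] = 2 (min poly x^2 - 218, irreducible since 218 is squarefree > 1). For the top step, suppose √7 ∈ Q(√218), say √7 = c + d√218 with c, d ∈ Q. Squaring: 7 = c^2 + 218d^2 + 2cd√218. Since √218 ∉ Q this forces 2cd = 0. If d = 0 then √7 = c ∈ Q, contradicting 7 squarefree > 1. If c = 0 then 7 = 218d^2, so 218·7 = (218d)^2 is a perfect square in Q — but 218·7 = 1526 is not a perfect square (since 218 and 7 are distinct squarefree integers). Contradiction. Hence √7 ∉ Q(√218), so x^2 - 7 stays irreducible over Q(√218) and [Q(√218, √7) : Q(√218)] = 2. By the tower law, [Q(√218, √7) : Q] = 2 · 2 = 4.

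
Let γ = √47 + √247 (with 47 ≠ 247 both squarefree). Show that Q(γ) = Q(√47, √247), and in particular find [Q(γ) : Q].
[Q(γ) : Q] = 4 (equivalently, Q(γ) = Q(√47, √247))

Obviously Q(γ) ⊆ Q(√47, √247), and [Q(√47, √247):Q] = 4 (since 47, 247 are distinct squarefree integers > 1 with 11609 not a perfect square). To show equality we compute the minimal polynomial of γ. From γ = √47 + √247: γ^2 = 47 + 2√(11609) + 247 = 294 + 2√(11609), so γ^2 - 294 = 2√(11609); squaring, (γ^2 - 294)^2 = 4·11609, i.e. γ^4 - 588γ^2 + 86436 - 46436 = 0, i.e. γ^4 - 588γ^2 + 40000 = 0. So γ is a root of x^4 - 588x^2 + 40000. This polynomial is irreducible over Q: it has no rational root (each ±√47 ± √247 is irrational), and any factorization into two quadratics over Q would force √(11609) ∈ Q (pairing opposite roots) or √47, √247 ∈ Q (other pairings), all impossible. Hence [Q(γ):Q] = 4 = [Q(√47, √247):Q], so Q(γ) = Q(√47, √247).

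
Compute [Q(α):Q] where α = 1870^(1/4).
[Q(α):Q] = 4

α is a root of x^4 - 1870. By Eisenstein's criterion at the prime p = 2 (which divides the constant term 1870 but p^2 = 4 does not, since 1870 is squarefree), x^4 - 1870 is irreducible over Q. Hence [Q(α):Q] = 4.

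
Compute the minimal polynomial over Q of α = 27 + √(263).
m_α(x) = x^2 - 54x + 466

From α - 27 = √(263), squaring gives (α - 27)^2 = 263, i.e. α^2 - 54α + 729 = 263, so α^2 - 54α + 466 = 0. The discriminant of x^2 - 54x + 466 is (-54)^2 - 4·(466) = 2916 - 1864 = 1052, and 4·(263) is not a perfect square in Q since 263 is squarefree and ≠ 1. Hence x^2 - 54x + 466 is irreducible over Q and is the minimal polynomial of α.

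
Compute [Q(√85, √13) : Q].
[Q(√85, √13) : Q] = 4

[Q(√85):Q] = 2 (min poly x^2 - 85, irreducible since 85 is squarefree > 1). For the top step, suppose √13 ∈ Q(√85), say √13 = c + d√85 with c, d ∈ Q. Squaring: 13 = c^2 + 85d^2 + 2cd√85. Since √85 ∉ Q this forces 2cd = 0. If d = 0 then √13 = c ∈ Q, contradicting 13 squarefree > 1. If c = 0 then 13 = 85d^2, so 85·13 = (85d)^2 is a perfect square in Q — but 85·13 = 1105 is not a perfect square (since 85 and 13 are distinct squarefree integers). Contradiction. Hence √13 ∉ Q(√85), so x^2 - 13 stays irreducible over Q(√85) and [Q(√85, √13) : Q(√85)] = 2. By the tower law, [Q(√85, √13) : Q] = 2 · 2 = 4.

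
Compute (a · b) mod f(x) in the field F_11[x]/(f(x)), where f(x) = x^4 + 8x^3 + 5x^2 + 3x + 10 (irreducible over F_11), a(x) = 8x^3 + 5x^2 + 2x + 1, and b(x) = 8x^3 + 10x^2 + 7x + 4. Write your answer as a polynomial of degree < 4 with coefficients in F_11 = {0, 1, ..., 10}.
a · b ≡ 7x^3 + 3x^2 + 5x + 5 (mod f(x))

Multiply in F_11[x]: a(x)·b(x) = (8x^3 + 5x^2 + 2x + 1)·(8x^3 + 10x^2 + 7x + 4) = 9x^6 + 10x^5 + x^4 + 7x^3 + 4x + 4. This has degree ≥ 4, so divide by f(x) over F_11: 9x^6 + 10x^5 + x^4 + 7x^3 + 4x + 4 = (9x^2 + 4x + 1)·(x^4 + 8x^3 + 5x^2 + 3x + 10) + (7x^3 + 3x^2 + 5x + 5). Hence a·b ≡ 7x^3 + 3x^2 + 5x + 5 (mod f). (F_11[x]/(f) is a field with 11^4 = 14641 elements since f is irreducible of degree 4.)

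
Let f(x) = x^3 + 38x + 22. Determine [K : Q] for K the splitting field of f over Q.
[K : Q] = 6

By the rational root test, any rational root of the monic integer polynomial f(x) = x^3 + 38x + 22 must be an integer dividing the constant term 22, i.e. one of ±{1, 2, 11, 22}. Evaluating: f(1) = 61, f(-1) = -17, f(2) = 106, f(-2) = -62, f(11) = 1771, f(-11) = -1727, f(22) = 11506, f(-22) = -11462; none is 0, so f has no rational root and is therefore irreducible over Q (a cubic with no linear factor over a field is irreducible). For an irreducible cubic, the Galois group is A_3 or S_3 according as the discriminant disc(f) = -4a^3 - 27b^2 = -4·(38)^3 - 27·(22)^2 = -232556 is or is not a square in Q. Here disc(f) = -232556 is not a perfect square in Q, so the Galois group of f over Q is not contained in A_3 and must be all of S_3. The splitting field has degree |S_3| = 6 over Q, so [K : Q] = 6.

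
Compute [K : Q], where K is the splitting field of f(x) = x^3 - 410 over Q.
[K : Q] = 6

The roots of x^3 - 410 are ∛410, ω∛410, ω^2∛410 where ω = e^(2πi/3) is a primitive cube root of unity, so K = Q(∛410, ω). Now [Q(∛410):Q] = 3 (since 410 is not a perfect cube, x^3 - 410 is irreducible) and [Q(ω):Q] = 2. Both 2 and 3 divide [K:Q], and [K:Q] ≤ 3·2 = 6, so [K:Q] = 6. (Equivalently: Q(∛410) ⊂ R but ω ∉ R, so [K : Q(∛410)] = 2.)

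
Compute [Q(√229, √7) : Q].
[Q(√229, √7) : Q] = 4

[Q(√229):Q] = 2 (min poly x^2 - 229, irreducible since 229 is squarefree > 1). For the top step, suppose √7 ∈ Q(√229), say √7 = c + d√229 with c, d ∈ Q. Squaring: 7 = c^2 + 229d^2 + 2cd√229. Since √229 ∉ Q this forces 2cd = 0. If d = 0 then √7 = c ∈ Q, contradicting 7 squarefree > 1. If c = 0 then 7 = 229d^2, so 229·7 = (229d)^2 is a perfect square in Q — but 229·7 = 1603 is not a perfect square (since 229 and 7 are distinct squarefree integers). Contradiction. Hence √7 ∉ Q(√229), so x^2 - 7 stays irreducible over Q(√229) and [Q(√229, √7) : Q(√229)] = 2. By the tower law, [Q(√229, √7) : Q] = 2 · 2 = 4.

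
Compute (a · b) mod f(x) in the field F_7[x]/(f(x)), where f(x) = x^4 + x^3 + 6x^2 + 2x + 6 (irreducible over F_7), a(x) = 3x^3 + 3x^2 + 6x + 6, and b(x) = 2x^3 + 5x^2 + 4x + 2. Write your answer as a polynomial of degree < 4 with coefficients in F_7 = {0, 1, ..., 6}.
a · b ≡ 5x^3 + 3x^2 + 5x (mod f(x))

Multiply in F_7[x]: a(x)·b(x) = (3x^3 + 3x^2 + 6x + 6)·(2x^3 + 5x^2 + 4x + 2) = 6x^6 + 4x^4 + 4x^3 + 4x^2 + x + 5. This has degree ≥ 4, so divide by f(x) over F_7: 6x^6 + 4x^4 + 4x^3 + 4x^2 + x + 5 = (6x^2 + x + 2)·(x^4 + x^3 + 6x^2 + 2x + 6) + (5x^3 + 3x^2 + 5x). Hence a·b ≡ 5x^3 + 3x^2 + 5x (mod f). (F_7[x]/(f) is a field with 7^4 = 2401 elements since f is irreducible of degree 4.)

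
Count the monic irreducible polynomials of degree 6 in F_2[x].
There are 9 monic irreducible polynomials of degree 6 over F_2

Each element of F_{2^6} that lies in no proper subfield is a root of exactly one monic irreducible of degree 6 over F_2, and each such polynomial has 6 distinct roots in F_{2^6}. By Möbius inversion the count is N_2(6) = (1/6) Σ_{d|6} μ(6/d) · 2^d = (1/6)(μ(6)·2^1 + μ(3)·2^2 + μ(2)·2^3 + μ(1)·2^6) = 54/6 = 9.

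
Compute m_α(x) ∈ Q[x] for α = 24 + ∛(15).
m_α(x) = x^3 - 72x^2 + 1728x - 13839

Set β = α - 24 = ∛(15), so β^3 = 15. Then (α - 24)^3 - 15 = 0, i.e. α is a root of g(x) = (x - 24)^3 - 15 = x^3 - 72x^2 + 1728x - 13839. Since g(x) = h(x - 24) where h(x) = x^3 - 15, and h is irreducible over Q (because 15 is not a perfect cube, so h has no rational root, and a monic cubic with no rational root is irreducible), g is also irreducible (irreducibility is preserved under the substitution x → x - 24). Hence m_α(x) = x^3 - 72x^2 + 1728x - 13839.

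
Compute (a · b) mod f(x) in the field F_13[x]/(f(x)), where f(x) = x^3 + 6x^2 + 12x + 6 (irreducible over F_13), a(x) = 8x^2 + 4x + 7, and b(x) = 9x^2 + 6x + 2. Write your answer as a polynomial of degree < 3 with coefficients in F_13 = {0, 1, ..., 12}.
a · b ≡ x^2 + 11x + 9 (mod f(x))

Multiply in F_13[x]: a(x)·b(x) = (8x^2 + 4x + 7)·(9x^2 + 6x + 2) = 7x^4 + 6x^3 + 12x^2 + 11x + 1. This has degree ≥ 3, so divide by f(x) over F_13: 7x^4 + 6x^3 + 12x^2 + 11x + 1 = (7x + 3)·(x^3 + 6x^2 + 12x + 6) + (x^2 + 11x + 9). Hence a·b ≡ x^2 + 11x + 9 (mod f). (F_13[x]/(f) is a field with 13^3 = 2197 elements since f is irreducible of degree 3.)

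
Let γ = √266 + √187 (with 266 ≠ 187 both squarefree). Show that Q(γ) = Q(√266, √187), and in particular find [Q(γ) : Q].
[Q(γ) : Q] = 4 (equivalently, Q(γ) = Q(√266, √187))

Obviously Q(γ) ⊆ Q(√266, √187), and [Q(√266, √187):Q] = 4 (since 266, 187 are distinct squarefree integers > 1 with 49742 not a perfect square). To show equality we compute the minimal polynomial of γ. From γ = √266 + √187: γ^2 = 266 + 2√(49742) + 187 = 453 + 2√(49742), so γ^2 - 453 = 2√(49742); squaring, (γ^2 - 453)^2 = 4·49742, i.e. γ^4 - 906γ^2 + 205209 - 198968 = 0, i.e. γ^4 - 906γ^2 + 6241 = 0. So γ is a root of x^4 - 906x^2 + 6241. This polynomial is irreducible over Q: it has no rational root (each ±√266 ± √187 is irrational), and any factorization into two quadratics over Q would force √(49742) ∈ Q (pairing opposite roots) or √266, √187 ∈ Q (other pairings), all impossible. Hence [Q(γ):Q] = 4 = [Q(√266, √187):Q], so Q(γ) = Q(√266, √187).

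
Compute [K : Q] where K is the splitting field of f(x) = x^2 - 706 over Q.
[K : Q] = 2

f(x) = x^2 - 706 factors as (x - √706)(x + √706). The splitting field is K = Q(√706). Since 706 is squarefree and > 1, it is not a perfect square, so x^2 - 706 is irreducible over Q and [Q(√706) : Q] = 2. Hence [K : Q] = 2.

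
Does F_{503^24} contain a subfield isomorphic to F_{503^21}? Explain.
No: F_{503^21} is not a subfield of F_{503^24}

F_{p^m} embeds in F_{p^n} iff m | n. Here 21 ∤ 24 (since 24 = 1·21 + 3 with remainder 3 ≠ 0), so F_{503^21} is not a subfield of F_{503^24}. Equivalently: if it were, the tower law would give 21 = [F_{503^21}:F_503] dividing [F_{503^24}:F_503] = 24, contradiction.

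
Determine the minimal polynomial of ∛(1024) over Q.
m_α(x) = x^3 - 1024

α satisfies α^3 = 1024, so x^3 - 1024 annihilates α. By the rational root test, a rational root p/q (in lowest terms) of x^3 - 1024 would satisfy p^3 = 1024 q^3, forcing q = 1 and p^3 = 1024; but 1024 is not a perfect cube, contradiction. A monic cubic over Q with no rational root is irreducible (any nontrivial factorization would include a linear factor). Hence x^3 - 1024 is the minimal polynomial of α, and in particular [Q(α):Q] = 3.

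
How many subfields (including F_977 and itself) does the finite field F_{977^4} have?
F_{977^4} has 3 subfields

The subfields of F_{p^n} are exactly the fields F_{p^d} for d | n (each is the fixed field of the unique index-d subgroup of Gal(F_{p^n}/F_p) ≅ Z/nZ). The divisors of n = 4 are {1, 2, 4}, giving 3 subfields: F_{977^1}, F_{977^2}, F_{977^4}.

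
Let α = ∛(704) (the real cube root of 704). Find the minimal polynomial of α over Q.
m_α(x) = x^3 - 704

α satisfies α^3 = 704, so x^3 - 704 annihilates α. By the rational root test, a rational root p/q (in lowest terms) of x^3 - 704 would satisfy p^3 = 704 q^3, forcing q = 1 and p^3 = 704; but 704 is not a perfect cube, contradiction. A monic cubic over Q with no rational root is irreducible (any nontrivial factorization would include a linear factor). Hence x^3 - 704 is the minimal polynomial of α, and in particular [Q(α):Q] = 3.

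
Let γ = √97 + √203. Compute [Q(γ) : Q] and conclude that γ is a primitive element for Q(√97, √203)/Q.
[Q(γ) : Q] = 4 (equivalently, Q(γ) = Q(√97, √203))

Obviously Q(γ) ⊆ Q(√97, √203), and [Q(√97, √203):Q] = 4 (since 97, 203 are distinct squarefree integers > 1 with 19691 not a perfect square). To show equality we compute the minimal polynomial of γ. From γ = √97 + √203: γ^2 = 97 + 2√(19691) + 203 = 300 + 2√(19691), so γ^2 - 300 = 2√(19691); squaring, (γ^2 - 300)^2 = 4·19691, i.e. γ^4 - 600γ^2 + 90000 - 78764 = 0, i.e. γ^4 - 600γ^2 + 11236 = 0. So γ is a root of x^4 - 600x^2 + 11236. This polynomial is irreducible over Q: it has no rational root (each ±√97 ± √203 is irrational), and any factorization into two quadratics over Q would force √(19691) ∈ Q (pairing opposite roots) or √97, √203 ∈ Q (other pairings), all impossible. Hence [Q(γ):Q] = 4 = [Q(√97, √203):Q], so Q(γ) = Q(√97, √203).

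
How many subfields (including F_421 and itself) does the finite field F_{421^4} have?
F_{421^4} has 3 subfields

The subfields of F_{p^n} are exactly the fields F_{p^d} for d | n (each is the fixed field of the unique index-d subgroup of Gal(F_{p^n}/F_p) ≅ Z/nZ). The divisors of n = 4 are {1, 2, 4}, giving 3 subfields: F_{421^1}, F_{421^2}, F_{421^4}.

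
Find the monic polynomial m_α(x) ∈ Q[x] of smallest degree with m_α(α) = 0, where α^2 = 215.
m_α(x) = x^2 - 215

α satisfies α^2 - 215 = 0, so x^2 - 215 annihilates α. Since d = 215 is squarefree and ≠ 1, it is not a perfect square in Q, so x^2 - 215 has no rational root and is therefore irreducible over Q (a degree-2 polynomial over a field is irreducible iff it has no root). Hence m_α(x) = x^2 - 215.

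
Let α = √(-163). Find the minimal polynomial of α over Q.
m_α(x) = x^2 + 163

α satisfies α^2 + 163 = 0, so x^2 + 163 annihilates α. Since d = -163 is squarefree and ≠ 1, it is not a perfect square in Q, so x^2 + 163 has no rational root and is therefore irreducible over Q (a degree-2 polynomial over a field is irreducible iff it has no root). Hence m_α(x) = x^2 + 163.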